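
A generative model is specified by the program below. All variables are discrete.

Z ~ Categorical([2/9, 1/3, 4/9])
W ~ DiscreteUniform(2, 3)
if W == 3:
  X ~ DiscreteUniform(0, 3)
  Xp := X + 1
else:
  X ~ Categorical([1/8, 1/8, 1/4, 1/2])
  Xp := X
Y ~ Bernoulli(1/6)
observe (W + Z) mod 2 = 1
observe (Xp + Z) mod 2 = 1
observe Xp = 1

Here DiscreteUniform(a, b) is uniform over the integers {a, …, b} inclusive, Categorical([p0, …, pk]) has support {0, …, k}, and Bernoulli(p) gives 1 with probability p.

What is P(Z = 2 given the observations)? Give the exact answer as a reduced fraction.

Enumerate traces; 4 have nonzero weight after conditioning:
  (Z=0, W=3, X=0, Y=0) weight 5/216
  (Z=0, W=3, X=0, Y=1) weight 1/216
  (Z=2, W=3, X=0, Y=0) weight 5/108
  (Z=2, W=3, X=0, Y=1) weight 1/108
Group by Z:
  weight(Z=0) = 1/36
  weight(Z=2) = 1/18
Total weight = 1/36 + 1/18 = 1/12
P(Z=0 | obs) = 1/36 / 1/12 = 1/3
P(Z=2 | obs) = 1/18 / 1/12 = 2/3

P(Z = 2 | obs) = 2/3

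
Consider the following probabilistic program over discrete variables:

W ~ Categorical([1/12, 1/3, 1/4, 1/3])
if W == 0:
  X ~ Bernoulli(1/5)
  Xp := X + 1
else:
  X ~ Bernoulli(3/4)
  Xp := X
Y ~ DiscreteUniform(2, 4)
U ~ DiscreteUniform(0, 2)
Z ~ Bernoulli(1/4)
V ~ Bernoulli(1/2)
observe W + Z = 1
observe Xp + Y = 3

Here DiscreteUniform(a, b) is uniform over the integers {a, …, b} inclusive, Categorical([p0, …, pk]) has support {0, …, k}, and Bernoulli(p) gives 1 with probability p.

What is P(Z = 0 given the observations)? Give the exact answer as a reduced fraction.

P(Z = 0 | obs) = 15/16

Enumerate traces; 18 have nonzero weight after conditioning:
  (W=0, X=0, Y=2, U=0, Z=1, V=0) weight 1/1080
  (W=0, X=0, Y=2, U=0, Z=1, V=1) weight 1/1080
  (W=0, X=0, Y=2, U=1, Z=1, V=0) weight 1/1080
  (W=0, X=0, Y=2, U=1, Z=1, V=1) weight 1/1080
  (W=0, X=0, Y=2, U=2, Z=1, V=0) weight 1/1080
  (W=0, X=0, Y=2, U=2, Z=1, V=1) weight 1/1080
  (W=1, X=0, Y=3, U=0, Z=0, V=0) weight 1/288
  (W=1, X=0, Y=3, U=0, Z=0, V=1) weight 1/288
  … 10 more
Group by Z:
  weight(Z=0) = 1/12
  weight(Z=1) = 1/180
Total weight = 1/12 + 1/180 = 4/45
P(Z=0 | obs) = 1/12 / 4/45 = 15/16
P(Z=1 | obs) = 1/180 / 4/45 = 1/16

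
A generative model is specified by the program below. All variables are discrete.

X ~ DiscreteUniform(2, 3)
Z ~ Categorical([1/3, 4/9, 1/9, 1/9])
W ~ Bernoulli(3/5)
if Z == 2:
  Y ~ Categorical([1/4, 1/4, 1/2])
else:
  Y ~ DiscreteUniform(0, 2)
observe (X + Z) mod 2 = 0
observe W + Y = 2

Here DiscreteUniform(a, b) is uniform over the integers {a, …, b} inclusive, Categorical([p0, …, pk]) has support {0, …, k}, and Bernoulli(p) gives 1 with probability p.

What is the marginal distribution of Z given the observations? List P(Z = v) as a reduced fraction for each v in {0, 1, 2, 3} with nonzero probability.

P(Z=0) = 60/181, P(Z=1) = 80/181, P(Z=2) = 21/181, P(Z=3) = 20/181

Enumerate traces; 8 have nonzero weight after conditioning:
  (X=2, Z=0, W=0, Y=2) weight 1/45
  (X=2, Z=0, W=1, Y=1) weight 1/30
  (X=2, Z=2, W=0, Y=2) weight 1/90
  (X=2, Z=2, W=1, Y=1) weight 1/120
  (X=3, Z=1, W=0, Y=2) weight 4/135
  (X=3, Z=1, W=1, Y=1) weight 2/45
  (X=3, Z=3, W=0, Y=2) weight 1/135
  (X=3, Z=3, W=1, Y=1) weight 1/90
Group by Z:
  weight(Z=0) = 1/18
  weight(Z=1) = 2/27
  weight(Z=2) = 7/360
  weight(Z=3) = 1/54
Total weight = 1/18 + 2/27 + 7/360 + 1/54 = 181/1080
P(Z=0 | obs) = 1/18 / 181/1080 = 60/181
P(Z=1 | obs) = 2/27 / 181/1080 = 80/181
P(Z=2 | obs) = 7/360 / 181/1080 = 21/181
P(Z=3 | obs) = 1/54 / 181/1080 = 20/181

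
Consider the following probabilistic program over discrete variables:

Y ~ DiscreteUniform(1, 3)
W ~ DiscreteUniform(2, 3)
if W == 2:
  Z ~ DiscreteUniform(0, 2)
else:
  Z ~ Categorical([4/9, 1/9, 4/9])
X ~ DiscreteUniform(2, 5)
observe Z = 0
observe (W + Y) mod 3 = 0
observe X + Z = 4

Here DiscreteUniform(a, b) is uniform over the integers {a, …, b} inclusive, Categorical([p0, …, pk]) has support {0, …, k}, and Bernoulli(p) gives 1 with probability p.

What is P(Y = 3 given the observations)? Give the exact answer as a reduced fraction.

Enumerate traces; 2 have nonzero weight after conditioning:
  (Y=1, W=2, Z=0, X=4) weight 1/72
  (Y=3, W=3, Z=0, X=4) weight 1/54
Group by Y:
  weight(Y=1) = 1/72
  weight(Y=3) = 1/54
Total weight = 1/72 + 1/54 = 7/216
P(Y=1 | obs) = 1/72 / 7/216 = 3/7
P(Y=3 | obs) = 1/54 / 7/216 = 4/7

P(Y = 3 | obs) = 4/7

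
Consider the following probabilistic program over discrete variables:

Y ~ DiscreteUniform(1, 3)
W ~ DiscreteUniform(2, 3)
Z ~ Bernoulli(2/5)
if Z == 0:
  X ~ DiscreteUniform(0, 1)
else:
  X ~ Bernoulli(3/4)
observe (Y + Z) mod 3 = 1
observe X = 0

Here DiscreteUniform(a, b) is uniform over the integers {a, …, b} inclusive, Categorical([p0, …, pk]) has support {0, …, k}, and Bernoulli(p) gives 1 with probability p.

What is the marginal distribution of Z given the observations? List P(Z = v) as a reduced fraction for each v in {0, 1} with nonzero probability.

Enumerate traces; 4 have nonzero weight after conditioning:
  (Y=1, W=2, Z=0, X=0) weight 1/20
  (Y=1, W=3, Z=0, X=0) weight 1/20
  (Y=3, W=2, Z=1, X=0) weight 1/60
  (Y=3, W=3, Z=1, X=0) weight 1/60
Group by Z:
  weight(Z=0) = 1/10
  weight(Z=1) = 1/30
Total weight = 1/10 + 1/30 = 2/15
P(Z=0 | obs) = 1/10 / 2/15 = 3/4
P(Z=1 | obs) = 1/30 / 2/15 = 1/4

P(Z=0) = 3/4, P(Z=1) = 1/4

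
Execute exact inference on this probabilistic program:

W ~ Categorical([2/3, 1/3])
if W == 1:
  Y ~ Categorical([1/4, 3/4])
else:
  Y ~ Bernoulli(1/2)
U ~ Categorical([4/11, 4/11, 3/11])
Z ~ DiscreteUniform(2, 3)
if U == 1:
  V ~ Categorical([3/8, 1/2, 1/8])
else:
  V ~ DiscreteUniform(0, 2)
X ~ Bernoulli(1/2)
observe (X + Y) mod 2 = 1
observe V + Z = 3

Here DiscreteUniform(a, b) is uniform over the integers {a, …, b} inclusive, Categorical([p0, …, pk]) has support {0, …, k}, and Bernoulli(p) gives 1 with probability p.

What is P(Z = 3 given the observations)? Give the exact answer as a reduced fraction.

Enumerate traces; 24 have nonzero weight after conditioning:
  (W=0, Y=0, U=0, Z=2, V=1, X=1) weight 1/99
  (W=0, Y=0, U=0, Z=3, V=0, X=1) weight 1/99
  (W=0, Y=0, U=1, Z=2, V=1, X=1) weight 1/66
  (W=0, Y=0, U=1, Z=3, V=0, X=1) weight 1/88
  (W=0, Y=0, U=2, Z=2, V=1, X=1) weight 1/132
  (W=0, Y=0, U=2, Z=3, V=0, X=1) weight 1/132
  (W=0, Y=1, U=0, Z=2, V=1, X=0) weight 1/99
  (W=0, Y=1, U=0, Z=3, V=0, X=0) weight 1/99
  … 16 more
Group by Z:
  weight(Z=2) = 13/132
  weight(Z=3) = 23/264
Total weight = 13/132 + 23/264 = 49/264
P(Z=2 | obs) = 13/132 / 49/264 = 26/49
P(Z=3 | obs) = 23/264 / 49/264 = 23/49

P(Z = 3 | obs) = 23/49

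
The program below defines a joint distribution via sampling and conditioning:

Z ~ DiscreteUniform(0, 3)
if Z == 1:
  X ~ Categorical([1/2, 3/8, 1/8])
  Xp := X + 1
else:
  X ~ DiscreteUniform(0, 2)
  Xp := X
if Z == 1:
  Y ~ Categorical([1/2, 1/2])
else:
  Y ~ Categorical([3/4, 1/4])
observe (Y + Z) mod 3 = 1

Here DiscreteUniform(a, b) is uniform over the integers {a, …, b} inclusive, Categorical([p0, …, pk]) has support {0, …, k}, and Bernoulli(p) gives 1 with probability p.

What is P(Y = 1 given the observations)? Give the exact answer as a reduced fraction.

P(Y = 1 | obs) = 1/2

Enumerate traces; 9 have nonzero weight after conditioning:
  (Z=0, X=0, Y=1) weight 1/48
  (Z=0, X=1, Y=1) weight 1/48
  (Z=0, X=2, Y=1) weight 1/48
  (Z=1, X=0, Y=0) weight 1/16
  (Z=1, X=1, Y=0) weight 3/64
  (Z=1, X=2, Y=0) weight 1/64
  (Z=3, X=0, Y=1) weight 1/48
  (Z=3, X=1, Y=1) weight 1/48
  … 1 more
Group by Y:
  weight(Y=0) = 1/8
  weight(Y=1) = 1/8
Total weight = 1/8 + 1/8 = 1/4
P(Y=0 | obs) = 1/8 / 1/4 = 1/2
P(Y=1 | obs) = 1/8 / 1/4 = 1/2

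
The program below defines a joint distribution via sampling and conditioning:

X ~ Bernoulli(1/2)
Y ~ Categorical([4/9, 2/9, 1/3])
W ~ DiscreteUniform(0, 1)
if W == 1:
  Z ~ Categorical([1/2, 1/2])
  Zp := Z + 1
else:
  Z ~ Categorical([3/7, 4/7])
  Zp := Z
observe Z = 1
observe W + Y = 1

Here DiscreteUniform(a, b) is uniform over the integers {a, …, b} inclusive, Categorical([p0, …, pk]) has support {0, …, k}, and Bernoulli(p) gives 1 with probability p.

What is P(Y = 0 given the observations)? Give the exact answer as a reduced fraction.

P(Y = 0 | obs) = 7/11

Enumerate traces; 4 have nonzero weight after conditioning:
  (X=0, Y=0, W=1, Z=1) weight 1/18
  (X=0, Y=1, W=0, Z=1) weight 2/63
  (X=1, Y=0, W=1, Z=1) weight 1/18
  (X=1, Y=1, W=0, Z=1) weight 2/63
Group by Y:
  weight(Y=0) = 1/9
  weight(Y=1) = 4/63
Total weight = 1/9 + 4/63 = 11/63
P(Y=0 | obs) = 1/9 / 11/63 = 7/11
P(Y=1 | obs) = 4/63 / 11/63 = 4/11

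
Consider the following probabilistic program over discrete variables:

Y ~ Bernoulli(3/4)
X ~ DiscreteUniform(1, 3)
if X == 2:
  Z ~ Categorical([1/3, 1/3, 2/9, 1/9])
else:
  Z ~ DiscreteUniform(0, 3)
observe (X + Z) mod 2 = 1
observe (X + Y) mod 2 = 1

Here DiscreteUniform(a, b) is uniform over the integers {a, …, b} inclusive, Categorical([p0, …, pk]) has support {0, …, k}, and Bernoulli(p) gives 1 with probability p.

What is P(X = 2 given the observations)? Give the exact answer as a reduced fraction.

Enumerate traces; 6 have nonzero weight after conditioning:
  (Y=0, X=1, Z=0) weight 1/48
  (Y=0, X=1, Z=2) weight 1/48
  (Y=0, X=3, Z=0) weight 1/48
  (Y=0, X=3, Z=2) weight 1/48
  (Y=1, X=2, Z=1) weight 1/12
  (Y=1, X=2, Z=3) weight 1/36
Group by X:
  weight(X=1) = 1/24
  weight(X=2) = 1/9
  weight(X=3) = 1/24
Total weight = 1/24 + 1/9 + 1/24 = 7/36
P(X=1 | obs) = 1/24 / 7/36 = 3/14
P(X=2 | obs) = 1/9 / 7/36 = 4/7
P(X=3 | obs) = 1/24 / 7/36 = 3/14

P(X = 2 | obs) = 4/7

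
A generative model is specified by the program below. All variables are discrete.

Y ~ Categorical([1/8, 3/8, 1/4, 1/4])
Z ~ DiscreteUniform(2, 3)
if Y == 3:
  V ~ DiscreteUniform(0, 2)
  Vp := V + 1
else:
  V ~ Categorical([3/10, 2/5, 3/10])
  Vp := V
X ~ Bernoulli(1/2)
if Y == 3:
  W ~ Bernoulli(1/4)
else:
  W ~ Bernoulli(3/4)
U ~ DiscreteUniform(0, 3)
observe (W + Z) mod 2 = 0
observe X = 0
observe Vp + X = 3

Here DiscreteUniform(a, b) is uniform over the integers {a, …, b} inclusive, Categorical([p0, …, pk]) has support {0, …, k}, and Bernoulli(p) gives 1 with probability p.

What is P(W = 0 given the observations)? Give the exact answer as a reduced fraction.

P(W = 0 | obs) = 3/4

Enumerate traces; 8 have nonzero weight after conditioning:
  (Y=3, Z=2, V=2, X=0, W=0, U=0) weight 1/256
  (Y=3, Z=2, V=2, X=0, W=0, U=1) weight 1/256
  (Y=3, Z=2, V=2, X=0, W=0, U=2) weight 1/256
  (Y=3, Z=2, V=2, X=0, W=0, U=3) weight 1/256
  (Y=3, Z=3, V=2, X=0, W=1, U=0) weight 1/768
  (Y=3, Z=3, V=2, X=0, W=1, U=1) weight 1/768
  (Y=3, Z=3, V=2, X=0, W=1, U=2) weight 1/768
  (Y=3, Z=3, V=2, X=0, W=1, U=3) weight 1/768
Group by W:
  weight(W=0) = 1/64
  weight(W=1) = 1/192
Total weight = 1/64 + 1/192 = 1/48
P(W=0 | obs) = 1/64 / 1/48 = 3/4
P(W=1 | obs) = 1/192 / 1/48 = 1/4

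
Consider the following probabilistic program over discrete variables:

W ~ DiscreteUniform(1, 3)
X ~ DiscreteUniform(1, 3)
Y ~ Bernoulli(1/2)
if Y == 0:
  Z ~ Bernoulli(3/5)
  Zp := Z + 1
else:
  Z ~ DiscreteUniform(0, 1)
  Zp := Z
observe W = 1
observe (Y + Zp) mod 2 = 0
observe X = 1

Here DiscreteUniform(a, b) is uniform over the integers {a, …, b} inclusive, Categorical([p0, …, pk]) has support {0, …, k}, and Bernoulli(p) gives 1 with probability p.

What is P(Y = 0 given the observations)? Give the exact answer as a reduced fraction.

P(Y = 0 | obs) = 6/11

Enumerate traces; 2 have nonzero weight after conditioning:
  (W=1, X=1, Y=0, Z=1) weight 1/30
  (W=1, X=1, Y=1, Z=1) weight 1/36
Group by Y:
  weight(Y=0) = 1/30
  weight(Y=1) = 1/36
Total weight = 1/30 + 1/36 = 11/180
P(Y=0 | obs) = 1/30 / 11/180 = 6/11
P(Y=1 | obs) = 1/36 / 11/180 = 5/11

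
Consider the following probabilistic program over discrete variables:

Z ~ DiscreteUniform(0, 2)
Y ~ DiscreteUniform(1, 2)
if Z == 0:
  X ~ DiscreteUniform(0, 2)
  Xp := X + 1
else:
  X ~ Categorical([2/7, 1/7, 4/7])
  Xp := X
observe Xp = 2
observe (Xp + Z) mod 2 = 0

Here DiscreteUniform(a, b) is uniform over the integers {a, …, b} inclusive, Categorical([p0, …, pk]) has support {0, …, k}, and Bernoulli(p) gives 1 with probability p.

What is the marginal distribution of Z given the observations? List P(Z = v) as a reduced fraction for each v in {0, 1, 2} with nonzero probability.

Enumerate traces; 4 have nonzero weight after conditioning:
  (Z=0, Y=1, X=1) weight 1/18
  (Z=0, Y=2, X=1) weight 1/18
  (Z=2, Y=1, X=2) weight 2/21
  (Z=2, Y=2, X=2) weight 2/21
Group by Z:
  weight(Z=0) = 1/9
  weight(Z=2) = 4/21
Total weight = 1/9 + 4/21 = 19/63
P(Z=0 | obs) = 1/9 / 19/63 = 7/19
P(Z=2 | obs) = 4/21 / 19/63 = 12/19

P(Z=0) = 7/19, P(Z=2) = 12/19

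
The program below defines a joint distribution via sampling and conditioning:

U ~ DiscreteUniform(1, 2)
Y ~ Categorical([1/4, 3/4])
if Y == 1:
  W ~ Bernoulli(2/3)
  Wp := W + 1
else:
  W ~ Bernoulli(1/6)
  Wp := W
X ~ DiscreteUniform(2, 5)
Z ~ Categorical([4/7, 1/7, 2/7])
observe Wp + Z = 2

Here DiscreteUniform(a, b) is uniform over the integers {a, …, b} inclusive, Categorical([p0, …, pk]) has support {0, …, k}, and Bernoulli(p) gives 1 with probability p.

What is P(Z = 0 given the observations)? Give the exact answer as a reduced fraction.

Enumerate traces; 32 have nonzero weight after conditioning:
  (U=1, Y=0, W=0, X=2, Z=2) weight 5/672
  (U=1, Y=0, W=0, X=3, Z=2) weight 5/672
  (U=1, Y=0, W=0, X=4, Z=2) weight 5/672
  (U=1, Y=0, W=0, X=5, Z=2) weight 5/672
  (U=1, Y=0, W=1, X=2, Z=1) weight 1/1344
  (U=1, Y=0, W=1, X=3, Z=1) weight 1/1344
  (U=1, Y=0, W=1, X=4, Z=1) weight 1/1344
  (U=1, Y=0, W=1, X=5, Z=1) weight 1/1344
  (U=1, Y=1, W=1, X=2, Z=0) weight 1/28
  … 23 more
Group by Z:
  weight(Z=0) = 2/7
  weight(Z=1) = 1/24
  weight(Z=2) = 5/84
Total weight = 2/7 + 1/24 + 5/84 = 65/168
P(Z=0 | obs) = 2/7 / 65/168 = 48/65
P(Z=1 | obs) = 1/24 / 65/168 = 7/65
P(Z=2 | obs) = 5/84 / 65/168 = 2/13

P(Z = 0 | obs) = 48/65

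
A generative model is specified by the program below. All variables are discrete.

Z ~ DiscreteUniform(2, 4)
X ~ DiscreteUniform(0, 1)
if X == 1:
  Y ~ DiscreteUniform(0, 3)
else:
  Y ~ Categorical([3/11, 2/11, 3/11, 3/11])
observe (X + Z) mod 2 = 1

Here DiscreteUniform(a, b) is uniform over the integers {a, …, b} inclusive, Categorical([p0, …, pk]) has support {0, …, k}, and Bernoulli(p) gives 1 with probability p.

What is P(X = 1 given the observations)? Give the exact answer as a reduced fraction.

P(X = 1 | obs) = 2/3

Enumerate traces; 12 have nonzero weight after conditioning:
  (Z=2, X=1, Y=0) weight 1/24
  (Z=2, X=1, Y=1) weight 1/24
  (Z=2, X=1, Y=2) weight 1/24
  (Z=2, X=1, Y=3) weight 1/24
  (Z=3, X=0, Y=0) weight 1/22
  (Z=3, X=0, Y=1) weight 1/33
  (Z=3, X=0, Y=2) weight 1/22
  (Z=3, X=0, Y=3) weight 1/22
  … 4 more
Group by X:
  weight(X=0) = 1/6
  weight(X=1) = 1/3
Total weight = 1/6 + 1/3 = 1/2
P(X=0 | obs) = 1/6 / 1/2 = 1/3
P(X=1 | obs) = 1/3 / 1/2 = 2/3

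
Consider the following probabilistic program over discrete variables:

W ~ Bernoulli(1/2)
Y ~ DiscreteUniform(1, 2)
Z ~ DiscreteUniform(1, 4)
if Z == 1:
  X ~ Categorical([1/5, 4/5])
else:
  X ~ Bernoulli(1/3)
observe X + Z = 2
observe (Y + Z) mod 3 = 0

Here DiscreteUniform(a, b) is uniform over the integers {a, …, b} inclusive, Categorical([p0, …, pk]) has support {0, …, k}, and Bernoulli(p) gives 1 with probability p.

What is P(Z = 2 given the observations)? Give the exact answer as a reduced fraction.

P(Z = 2 | obs) = 5/11

Enumerate traces; 4 have nonzero weight after conditioning:
  (W=0, Y=1, Z=2, X=0) weight 1/24
  (W=0, Y=2, Z=1, X=1) weight 1/20
  (W=1, Y=1, Z=2, X=0) weight 1/24
  (W=1, Y=2, Z=1, X=1) weight 1/20
Group by Z:
  weight(Z=1) = 1/10
  weight(Z=2) = 1/12
Total weight = 1/10 + 1/12 = 11/60
P(Z=1 | obs) = 1/10 / 11/60 = 6/11
P(Z=2 | obs) = 1/12 / 11/60 = 5/11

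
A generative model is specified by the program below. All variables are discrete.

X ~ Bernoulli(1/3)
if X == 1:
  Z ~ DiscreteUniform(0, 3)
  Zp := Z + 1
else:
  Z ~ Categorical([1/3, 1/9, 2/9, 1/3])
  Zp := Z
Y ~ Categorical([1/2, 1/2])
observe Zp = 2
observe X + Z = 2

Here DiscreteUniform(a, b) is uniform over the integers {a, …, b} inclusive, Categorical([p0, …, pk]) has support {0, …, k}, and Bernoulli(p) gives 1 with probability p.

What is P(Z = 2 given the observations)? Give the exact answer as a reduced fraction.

P(Z = 2 | obs) = 16/25

Enumerate traces; 4 have nonzero weight after conditioning:
  (X=0, Z=2, Y=0) weight 2/27
  (X=0, Z=2, Y=1) weight 2/27
  (X=1, Z=1, Y=0) weight 1/24
  (X=1, Z=1, Y=1) weight 1/24
Group by Z:
  weight(Z=1) = 1/12
  weight(Z=2) = 4/27
Total weight = 1/12 + 4/27 = 25/108
P(Z=1 | obs) = 1/12 / 25/108 = 9/25
P(Z=2 | obs) = 4/27 / 25/108 = 16/25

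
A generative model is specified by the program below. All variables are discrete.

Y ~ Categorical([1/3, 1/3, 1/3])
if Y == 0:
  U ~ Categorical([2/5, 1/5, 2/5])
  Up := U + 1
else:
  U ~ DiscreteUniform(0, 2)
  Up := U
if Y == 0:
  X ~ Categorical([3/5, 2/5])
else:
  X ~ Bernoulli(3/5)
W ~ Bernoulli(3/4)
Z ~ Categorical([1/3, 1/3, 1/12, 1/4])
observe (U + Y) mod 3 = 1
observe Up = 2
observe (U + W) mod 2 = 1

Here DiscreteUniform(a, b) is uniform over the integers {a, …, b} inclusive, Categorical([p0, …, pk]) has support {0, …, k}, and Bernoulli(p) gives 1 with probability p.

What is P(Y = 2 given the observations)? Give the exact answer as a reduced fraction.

Enumerate traces; 16 have nonzero weight after conditioning:
  (Y=0, U=1, X=0, W=0, Z=0) weight 1/300
  (Y=0, U=1, X=0, W=0, Z=1) weight 1/300
  (Y=0, U=1, X=0, W=0, Z=2) weight 1/1200
  (Y=0, U=1, X=0, W=0, Z=3) weight 1/400
  (Y=0, U=1, X=1, W=0, Z=0) weight 1/450
  (Y=0, U=1, X=1, W=0, Z=1) weight 1/450
  (Y=0, U=1, X=1, W=0, Z=2) weight 1/1800
  (Y=0, U=1, X=1, W=0, Z=3) weight 1/600
  (Y=2, U=2, X=0, W=1, Z=0) weight 1/90
  … 7 more
Group by Y:
  weight(Y=0) = 1/60
  weight(Y=2) = 1/12
Total weight = 1/60 + 1/12 = 1/10
P(Y=0 | obs) = 1/60 / 1/10 = 1/6
P(Y=2 | obs) = 1/12 / 1/10 = 5/6

P(Y = 2 | obs) = 5/6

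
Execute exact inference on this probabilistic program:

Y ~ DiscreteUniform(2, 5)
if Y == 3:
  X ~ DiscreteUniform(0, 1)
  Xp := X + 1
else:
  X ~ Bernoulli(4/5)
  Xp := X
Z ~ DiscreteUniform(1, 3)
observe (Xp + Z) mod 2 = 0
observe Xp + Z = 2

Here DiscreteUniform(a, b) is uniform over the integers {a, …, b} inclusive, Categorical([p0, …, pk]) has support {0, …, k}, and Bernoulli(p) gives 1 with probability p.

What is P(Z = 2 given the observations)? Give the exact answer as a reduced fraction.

P(Z = 2 | obs) = 6/35

Enumerate traces; 7 have nonzero weight after conditioning:
  (Y=2, X=0, Z=2) weight 1/60
  (Y=2, X=1, Z=1) weight 1/15
  (Y=3, X=0, Z=1) weight 1/24
  (Y=4, X=0, Z=2) weight 1/60
  (Y=4, X=1, Z=1) weight 1/15
  (Y=5, X=0, Z=2) weight 1/60
  (Y=5, X=1, Z=1) weight 1/15
Group by Z:
  weight(Z=1) = 29/120
  weight(Z=2) = 1/20
Total weight = 29/120 + 1/20 = 7/24
P(Z=1 | obs) = 29/120 / 7/24 = 29/35
P(Z=2 | obs) = 1/20 / 7/24 = 6/35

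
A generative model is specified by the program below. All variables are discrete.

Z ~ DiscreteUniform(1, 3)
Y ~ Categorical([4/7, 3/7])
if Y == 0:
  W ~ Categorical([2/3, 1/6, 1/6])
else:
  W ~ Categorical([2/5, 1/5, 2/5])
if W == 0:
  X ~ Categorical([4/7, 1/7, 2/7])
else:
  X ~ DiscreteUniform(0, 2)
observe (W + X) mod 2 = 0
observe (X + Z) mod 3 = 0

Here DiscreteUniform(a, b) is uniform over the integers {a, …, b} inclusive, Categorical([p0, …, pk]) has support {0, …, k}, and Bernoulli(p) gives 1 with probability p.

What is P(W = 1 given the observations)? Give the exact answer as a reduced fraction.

P(W = 1 | obs) = 133/1569

Enumerate traces; 10 have nonzero weight after conditioning:
  (Z=1, Y=0, W=0, X=2) weight 16/441
  (Z=1, Y=0, W=2, X=2) weight 2/189
  (Z=1, Y=1, W=0, X=2) weight 4/245
  (Z=1, Y=1, W=2, X=2) weight 2/105
  (Z=2, Y=0, W=1, X=1) weight 2/189
  (Z=2, Y=1, W=1, X=1) weight 1/105
  (Z=3, Y=0, W=0, X=0) weight 32/441
  (Z=3, Y=0, W=2, X=0) weight 2/189
  … 2 more
Group by W:
  weight(W=0) = 116/735
  weight(W=1) = 19/945
  weight(W=2) = 8/135
Total weight = 116/735 + 19/945 + 8/135 = 523/2205
P(W=0 | obs) = 116/735 / 523/2205 = 348/523
P(W=1 | obs) = 19/945 / 523/2205 = 133/1569
P(W=2 | obs) = 8/135 / 523/2205 = 392/1569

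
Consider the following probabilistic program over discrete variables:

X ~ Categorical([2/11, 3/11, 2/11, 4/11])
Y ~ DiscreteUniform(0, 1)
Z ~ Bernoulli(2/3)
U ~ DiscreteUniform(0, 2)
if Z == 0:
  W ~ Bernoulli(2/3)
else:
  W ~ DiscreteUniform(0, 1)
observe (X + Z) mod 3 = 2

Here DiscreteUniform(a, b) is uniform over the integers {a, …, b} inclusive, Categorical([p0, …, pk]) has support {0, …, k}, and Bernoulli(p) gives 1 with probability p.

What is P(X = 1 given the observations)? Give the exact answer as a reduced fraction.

P(X = 1 | obs) = 3/4

Enumerate traces; 24 have nonzero weight after conditioning:
  (X=1, Y=0, Z=1, U=0, W=0) weight 1/66
  (X=1, Y=0, Z=1, U=0, W=1) weight 1/66
  (X=1, Y=0, Z=1, U=1, W=0) weight 1/66
  (X=1, Y=0, Z=1, U=1, W=1) weight 1/66
  (X=1, Y=0, Z=1, U=2, W=0) weight 1/66
  (X=1, Y=0, Z=1, U=2, W=1) weight 1/66
  (X=1, Y=1, Z=1, U=0, W=0) weight 1/66
  (X=1, Y=1, Z=1, U=0, W=1) weight 1/66
  (X=2, Y=0, Z=0, U=0, W=0) weight 1/297
  … 15 more
Group by X:
  weight(X=1) = 2/11
  weight(X=2) = 2/33
Total weight = 2/11 + 2/33 = 8/33
P(X=1 | obs) = 2/11 / 8/33 = 3/4
P(X=2 | obs) = 2/33 / 8/33 = 1/4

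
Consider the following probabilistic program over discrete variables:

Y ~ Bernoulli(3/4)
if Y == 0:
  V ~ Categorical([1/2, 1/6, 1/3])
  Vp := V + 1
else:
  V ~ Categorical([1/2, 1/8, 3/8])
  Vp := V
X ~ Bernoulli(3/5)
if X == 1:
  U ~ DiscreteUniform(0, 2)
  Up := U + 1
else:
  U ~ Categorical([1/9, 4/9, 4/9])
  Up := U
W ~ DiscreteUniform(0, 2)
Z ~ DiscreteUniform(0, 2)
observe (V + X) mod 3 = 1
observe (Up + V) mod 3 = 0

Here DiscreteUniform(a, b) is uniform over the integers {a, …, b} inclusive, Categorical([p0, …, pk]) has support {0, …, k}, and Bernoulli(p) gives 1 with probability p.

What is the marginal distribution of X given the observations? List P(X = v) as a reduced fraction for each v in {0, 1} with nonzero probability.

Enumerate traces; 36 have nonzero weight after conditioning:
  (Y=0, V=0, X=1, U=2, W=0, Z=0) weight 1/360
  (Y=0, V=0, X=1, U=2, W=0, Z=1) weight 1/360
  (Y=0, V=0, X=1, U=2, W=0, Z=2) weight 1/360
  (Y=0, V=0, X=1, U=2, W=1, Z=0) weight 1/360
  (Y=0, V=0, X=1, U=2, W=1, Z=1) weight 1/360
  (Y=0, V=0, X=1, U=2, W=1, Z=2) weight 1/360
  (Y=0, V=0, X=1, U=2, W=2, Z=0) weight 1/360
  (Y=0, V=0, X=1, U=2, W=2, Z=1) weight 1/360
  (Y=0, V=1, X=0, U=2, W=0, Z=0) weight 1/1215
  … 27 more
Group by X:
  weight(X=0) = 13/540
  weight(X=1) = 1/10
Total weight = 13/540 + 1/10 = 67/540
P(X=0 | obs) = 13/540 / 67/540 = 13/67
P(X=1 | obs) = 1/10 / 67/540 = 54/67

P(X=0) = 13/67, P(X=1) = 54/67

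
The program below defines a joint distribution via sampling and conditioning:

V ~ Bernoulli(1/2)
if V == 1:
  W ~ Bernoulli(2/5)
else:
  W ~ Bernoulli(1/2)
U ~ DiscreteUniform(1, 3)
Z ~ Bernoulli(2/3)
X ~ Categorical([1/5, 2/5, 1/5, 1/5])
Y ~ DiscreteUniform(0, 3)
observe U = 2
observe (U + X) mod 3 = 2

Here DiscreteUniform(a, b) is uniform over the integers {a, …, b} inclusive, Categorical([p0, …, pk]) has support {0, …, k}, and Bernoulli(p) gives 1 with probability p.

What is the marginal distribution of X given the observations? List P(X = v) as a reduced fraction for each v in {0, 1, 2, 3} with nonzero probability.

Enumerate traces; 64 have nonzero weight after conditioning:
  (V=0, W=0, U=2, Z=0, X=0, Y=0) weight 1/720
  (V=0, W=0, U=2, Z=0, X=0, Y=1) weight 1/720
  (V=0, W=0, U=2, Z=0, X=0, Y=2) weight 1/720
  (V=0, W=0, U=2, Z=0, X=0, Y=3) weight 1/720
  (V=0, W=0, U=2, Z=0, X=3, Y=0) weight 1/720
  (V=0, W=0, U=2, Z=0, X=3, Y=1) weight 1/720
  (V=0, W=0, U=2, Z=0, X=3, Y=2) weight 1/720
  (V=0, W=0, U=2, Z=0, X=3, Y=3) weight 1/720
  … 56 more
Group by X:
  weight(X=0) = 1/15
  weight(X=3) = 1/15
Total weight = 1/15 + 1/15 = 2/15
P(X=0 | obs) = 1/15 / 2/15 = 1/2
P(X=3 | obs) = 1/15 / 2/15 = 1/2

P(X=0) = 1/2, P(X=3) = 1/2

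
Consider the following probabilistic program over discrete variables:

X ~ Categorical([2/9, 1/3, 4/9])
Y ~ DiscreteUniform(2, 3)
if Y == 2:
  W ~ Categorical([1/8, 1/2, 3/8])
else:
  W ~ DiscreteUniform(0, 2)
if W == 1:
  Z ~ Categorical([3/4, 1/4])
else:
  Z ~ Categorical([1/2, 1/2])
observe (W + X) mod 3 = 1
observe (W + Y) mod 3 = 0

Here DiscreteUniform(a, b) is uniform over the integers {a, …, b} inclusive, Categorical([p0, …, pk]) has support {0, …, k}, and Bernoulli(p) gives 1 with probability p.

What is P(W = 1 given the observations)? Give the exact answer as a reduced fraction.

Enumerate traces; 4 have nonzero weight after conditioning:
  (X=0, Y=2, W=1, Z=0) weight 1/24
  (X=0, Y=2, W=1, Z=1) weight 1/72
  (X=1, Y=3, W=0, Z=0) weight 1/36
  (X=1, Y=3, W=0, Z=1) weight 1/36
Group by W:
  weight(W=0) = 1/18
  weight(W=1) = 1/18
Total weight = 1/18 + 1/18 = 1/9
P(W=0 | obs) = 1/18 / 1/9 = 1/2
P(W=1 | obs) = 1/18 / 1/9 = 1/2

P(W = 1 | obs) = 1/2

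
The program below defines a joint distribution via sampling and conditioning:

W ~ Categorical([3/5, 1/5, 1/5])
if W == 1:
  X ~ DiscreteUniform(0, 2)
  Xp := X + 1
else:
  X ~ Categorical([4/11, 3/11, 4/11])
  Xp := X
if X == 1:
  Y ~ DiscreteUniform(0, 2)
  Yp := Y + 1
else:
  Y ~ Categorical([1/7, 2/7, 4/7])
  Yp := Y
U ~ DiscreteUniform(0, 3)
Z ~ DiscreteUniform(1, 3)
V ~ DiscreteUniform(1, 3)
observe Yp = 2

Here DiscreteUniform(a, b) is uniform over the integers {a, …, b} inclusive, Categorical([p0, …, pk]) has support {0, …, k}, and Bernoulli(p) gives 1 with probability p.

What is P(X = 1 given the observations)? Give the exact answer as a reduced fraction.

P(X = 1 | obs) = 329/1745

Enumerate traces; 324 have nonzero weight after conditioning:
  (W=0, X=0, Y=2, U=0, Z=1, V=1) weight 4/1155
  (W=0, X=0, Y=2, U=0, Z=1, V=2) weight 4/1155
  (W=0, X=0, Y=2, U=0, Z=1, V=3) weight 4/1155
  (W=0, X=0, Y=2, U=0, Z=2, V=1) weight 4/1155
  (W=0, X=0, Y=2, U=0, Z=2, V=2) weight 4/1155
  (W=0, X=0, Y=2, U=0, Z=2, V=3) weight 4/1155
  (W=0, X=0, Y=2, U=0, Z=3, V=1) weight 4/1155
  (W=0, X=0, Y=2, U=0, Z=3, V=2) weight 4/1155
  (W=0, X=1, Y=1, U=0, Z=1, V=1) weight 1/660
  (W=0, X=2, Y=2, U=0, Z=1, V=1) weight 4/1155
  … 314 more
Group by X:
  weight(X=0) = 236/1155
  weight(X=1) = 47/495
  weight(X=2) = 236/1155
Total weight = 236/1155 + 47/495 + 236/1155 = 349/693
P(X=0 | obs) = 236/1155 / 349/693 = 708/1745
P(X=1 | obs) = 47/495 / 349/693 = 329/1745
P(X=2 | obs) = 236/1155 / 349/693 = 708/1745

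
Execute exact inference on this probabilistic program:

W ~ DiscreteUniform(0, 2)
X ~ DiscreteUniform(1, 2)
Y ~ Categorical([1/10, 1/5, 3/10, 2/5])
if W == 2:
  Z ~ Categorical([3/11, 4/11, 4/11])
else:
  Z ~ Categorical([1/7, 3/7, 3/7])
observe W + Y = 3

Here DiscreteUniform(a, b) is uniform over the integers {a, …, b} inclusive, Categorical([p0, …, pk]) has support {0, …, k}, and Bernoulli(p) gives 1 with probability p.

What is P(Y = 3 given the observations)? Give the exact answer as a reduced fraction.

Enumerate traces; 18 have nonzero weight after conditioning:
  (W=0, X=1, Y=3, Z=0) weight 1/105
  (W=0, X=1, Y=3, Z=1) weight 1/35
  (W=0, X=1, Y=3, Z=2) weight 1/35
  (W=0, X=2, Y=3, Z=0) weight 1/105
  (W=0, X=2, Y=3, Z=1) weight 1/35
  (W=0, X=2, Y=3, Z=2) weight 1/35
  (W=1, X=1, Y=2, Z=0) weight 1/140
  (W=1, X=1, Y=2, Z=1) weight 3/140
  (W=2, X=1, Y=1, Z=0) weight 1/110
  … 9 more
Group by Y:
  weight(Y=1) = 1/15
  weight(Y=2) = 1/10
  weight(Y=3) = 2/15
Total weight = 1/15 + 1/10 + 2/15 = 3/10
P(Y=1 | obs) = 1/15 / 3/10 = 2/9
P(Y=2 | obs) = 1/10 / 3/10 = 1/3
P(Y=3 | obs) = 2/15 / 3/10 = 4/9

P(Y = 3 | obs) = 4/9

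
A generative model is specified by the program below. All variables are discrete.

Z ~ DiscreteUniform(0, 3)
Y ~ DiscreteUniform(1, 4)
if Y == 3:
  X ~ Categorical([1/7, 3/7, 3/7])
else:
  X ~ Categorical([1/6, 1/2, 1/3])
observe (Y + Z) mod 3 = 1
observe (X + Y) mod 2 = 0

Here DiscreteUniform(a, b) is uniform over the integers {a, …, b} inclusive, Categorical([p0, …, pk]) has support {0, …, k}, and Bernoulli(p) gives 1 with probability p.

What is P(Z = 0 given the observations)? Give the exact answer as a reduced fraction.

P(Z = 0 | obs) = 14/41

Enumerate traces; 9 have nonzero weight after conditioning:
  (Z=0, Y=1, X=1) weight 1/32
  (Z=0, Y=4, X=0) weight 1/96
  (Z=0, Y=4, X=2) weight 1/48
  (Z=1, Y=3, X=1) weight 3/112
  (Z=2, Y=2, X=0) weight 1/96
  (Z=2, Y=2, X=2) weight 1/48
  (Z=3, Y=1, X=1) weight 1/32
  (Z=3, Y=4, X=0) weight 1/96
  … 1 more
Group by Z:
  weight(Z=0) = 1/16
  weight(Z=1) = 3/112
  weight(Z=2) = 1/32
  weight(Z=3) = 1/16
Total weight = 1/16 + 3/112 + 1/32 + 1/16 = 41/224
P(Z=0 | obs) = 1/16 / 41/224 = 14/41
P(Z=1 | obs) = 3/112 / 41/224 = 6/41
P(Z=2 | obs) = 1/32 / 41/224 = 7/41
P(Z=3 | obs) = 1/16 / 41/224 = 14/41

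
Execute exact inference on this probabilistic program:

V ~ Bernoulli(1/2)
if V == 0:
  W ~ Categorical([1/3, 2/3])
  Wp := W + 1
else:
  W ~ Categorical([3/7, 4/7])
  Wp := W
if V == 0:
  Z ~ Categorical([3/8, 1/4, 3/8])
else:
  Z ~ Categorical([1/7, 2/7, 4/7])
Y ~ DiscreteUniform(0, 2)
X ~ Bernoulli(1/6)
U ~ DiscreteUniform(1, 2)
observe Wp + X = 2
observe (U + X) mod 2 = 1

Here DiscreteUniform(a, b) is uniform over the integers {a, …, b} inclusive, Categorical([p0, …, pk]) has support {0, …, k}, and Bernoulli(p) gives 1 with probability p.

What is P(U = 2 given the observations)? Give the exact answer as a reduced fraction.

Enumerate traces; 27 have nonzero weight after conditioning:
  (V=0, W=0, Z=0, Y=0, X=1, U=2) weight 1/576
  (V=0, W=0, Z=0, Y=1, X=1, U=2) weight 1/576
  (V=0, W=0, Z=0, Y=2, X=1, U=2) weight 1/576
  (V=0, W=0, Z=1, Y=0, X=1, U=2) weight 1/864
  (V=0, W=0, Z=1, Y=1, X=1, U=2) weight 1/864
  (V=0, W=0, Z=1, Y=2, X=1, U=2) weight 1/864
  (V=0, W=0, Z=2, Y=0, X=1, U=2) weight 1/576
  (V=0, W=0, Z=2, Y=1, X=1, U=2) weight 1/576
  (V=0, W=1, Z=0, Y=0, X=0, U=1) weight 5/288
  … 18 more
Group by U:
  weight(U=1) = 5/36
  weight(U=2) = 19/504
Total weight = 5/36 + 19/504 = 89/504
P(U=1 | obs) = 5/36 / 89/504 = 70/89
P(U=2 | obs) = 19/504 / 89/504 = 19/89

P(U = 2 | obs) = 19/89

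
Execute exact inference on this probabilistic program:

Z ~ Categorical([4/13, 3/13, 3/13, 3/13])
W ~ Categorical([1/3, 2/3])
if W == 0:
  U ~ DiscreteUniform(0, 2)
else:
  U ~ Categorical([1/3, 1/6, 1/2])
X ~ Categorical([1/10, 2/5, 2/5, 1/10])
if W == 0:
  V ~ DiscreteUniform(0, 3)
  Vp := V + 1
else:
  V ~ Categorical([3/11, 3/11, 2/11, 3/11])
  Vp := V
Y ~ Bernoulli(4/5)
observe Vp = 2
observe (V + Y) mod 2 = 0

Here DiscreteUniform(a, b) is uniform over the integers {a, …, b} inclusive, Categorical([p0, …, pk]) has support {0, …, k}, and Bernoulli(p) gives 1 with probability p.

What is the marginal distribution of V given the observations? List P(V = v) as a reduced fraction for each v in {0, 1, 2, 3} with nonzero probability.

Enumerate traces; 96 have nonzero weight after conditioning:
  (Z=0, W=0, U=0, X=0, V=1, Y=1) weight 2/2925
  (Z=0, W=0, U=0, X=1, V=1, Y=1) weight 8/2925
  (Z=0, W=0, U=0, X=2, V=1, Y=1) weight 8/2925
  (Z=0, W=0, U=0, X=3, V=1, Y=1) weight 2/2925
  (Z=0, W=0, U=1, X=0, V=1, Y=1) weight 2/2925
  (Z=0, W=0, U=1, X=1, V=1, Y=1) weight 8/2925
  (Z=0, W=0, U=1, X=2, V=1, Y=1) weight 8/2925
  (Z=0, W=0, U=1, X=3, V=1, Y=1) weight 2/2925
  (Z=0, W=1, U=0, X=0, V=2, Y=0) weight 8/32175
  … 87 more
Group by V:
  weight(V=1) = 1/15
  weight(V=2) = 4/165
Total weight = 1/15 + 4/165 = 1/11
P(V=1 | obs) = 1/15 / 1/11 = 11/15
P(V=2 | obs) = 4/165 / 1/11 = 4/15

P(V=1) = 11/15, P(V=2) = 4/15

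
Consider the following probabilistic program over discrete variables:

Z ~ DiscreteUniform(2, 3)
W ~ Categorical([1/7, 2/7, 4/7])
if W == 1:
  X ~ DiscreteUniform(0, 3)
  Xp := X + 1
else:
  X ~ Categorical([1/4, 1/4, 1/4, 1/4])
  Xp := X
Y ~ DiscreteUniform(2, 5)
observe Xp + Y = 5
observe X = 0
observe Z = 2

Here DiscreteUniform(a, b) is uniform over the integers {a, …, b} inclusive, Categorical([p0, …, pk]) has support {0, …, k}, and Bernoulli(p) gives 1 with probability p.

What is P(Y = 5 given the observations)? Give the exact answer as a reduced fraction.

Enumerate traces; 3 have nonzero weight after conditioning:
  (Z=2, W=0, X=0, Y=5) weight 1/224
  (Z=2, W=1, X=0, Y=4) weight 1/112
  (Z=2, W=2, X=0, Y=5) weight 1/56
Group by Y:
  weight(Y=4) = 1/112
  weight(Y=5) = 5/224
Total weight = 1/112 + 5/224 = 1/32
P(Y=4 | obs) = 1/112 / 1/32 = 2/7
P(Y=5 | obs) = 5/224 / 1/32 = 5/7

P(Y = 5 | obs) = 5/7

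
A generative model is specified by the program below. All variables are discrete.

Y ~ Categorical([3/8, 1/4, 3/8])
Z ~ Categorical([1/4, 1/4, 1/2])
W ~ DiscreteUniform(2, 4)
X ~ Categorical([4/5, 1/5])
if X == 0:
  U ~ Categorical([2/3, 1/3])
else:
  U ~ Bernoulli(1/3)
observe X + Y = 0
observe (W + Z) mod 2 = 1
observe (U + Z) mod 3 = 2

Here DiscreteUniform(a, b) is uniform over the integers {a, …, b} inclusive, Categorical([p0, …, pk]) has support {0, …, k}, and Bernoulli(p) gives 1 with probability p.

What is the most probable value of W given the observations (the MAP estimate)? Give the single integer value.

Enumerate traces; 3 have nonzero weight after conditioning:
  (Y=0, Z=1, W=2, X=0, U=1) weight 1/120
  (Y=0, Z=1, W=4, X=0, U=1) weight 1/120
  (Y=0, Z=2, W=3, X=0, U=0) weight 1/30
Group by W:
  weight(W=2) = 1/120
  weight(W=3) = 1/30
  weight(W=4) = 1/120
Total weight = 1/120 + 1/30 + 1/120 = 1/20
P(W=2 | obs) = 1/120 / 1/20 = 1/6
P(W=3 | obs) = 1/30 / 1/20 = 2/3
P(W=4 | obs) = 1/120 / 1/20 = 1/6
argmax = 3

argmax_v P(W = v | obs) = 3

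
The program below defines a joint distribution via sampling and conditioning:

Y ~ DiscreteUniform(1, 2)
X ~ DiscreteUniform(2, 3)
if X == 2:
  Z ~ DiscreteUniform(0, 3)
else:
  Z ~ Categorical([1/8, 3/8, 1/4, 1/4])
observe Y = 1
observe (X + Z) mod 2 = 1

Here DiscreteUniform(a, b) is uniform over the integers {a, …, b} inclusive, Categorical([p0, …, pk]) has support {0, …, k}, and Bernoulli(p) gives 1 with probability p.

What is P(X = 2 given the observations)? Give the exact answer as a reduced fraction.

Enumerate traces; 4 have nonzero weight after conditioning:
  (Y=1, X=2, Z=1) weight 1/16
  (Y=1, X=2, Z=3) weight 1/16
  (Y=1, X=3, Z=0) weight 1/32
  (Y=1, X=3, Z=2) weight 1/16
Group by X:
  weight(X=2) = 1/8
  weight(X=3) = 3/32
Total weight = 1/8 + 3/32 = 7/32
P(X=2 | obs) = 1/8 / 7/32 = 4/7
P(X=3 | obs) = 3/32 / 7/32 = 3/7

P(X = 2 | obs) = 4/7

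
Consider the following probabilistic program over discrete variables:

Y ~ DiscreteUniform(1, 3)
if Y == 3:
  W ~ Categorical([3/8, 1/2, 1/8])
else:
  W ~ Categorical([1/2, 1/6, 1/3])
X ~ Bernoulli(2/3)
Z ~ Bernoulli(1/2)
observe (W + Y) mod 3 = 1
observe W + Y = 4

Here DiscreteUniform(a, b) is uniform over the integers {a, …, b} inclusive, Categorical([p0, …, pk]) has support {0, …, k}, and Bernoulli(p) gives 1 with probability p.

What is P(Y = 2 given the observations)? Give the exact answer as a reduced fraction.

P(Y = 2 | obs) = 2/5

Enumerate traces; 8 have nonzero weight after conditioning:
  (Y=2, W=2, X=0, Z=0) weight 1/54
  (Y=2, W=2, X=0, Z=1) weight 1/54
  (Y=2, W=2, X=1, Z=0) weight 1/27
  (Y=2, W=2, X=1, Z=1) weight 1/27
  (Y=3, W=1, X=0, Z=0) weight 1/36
  (Y=3, W=1, X=0, Z=1) weight 1/36
  (Y=3, W=1, X=1, Z=0) weight 1/18
  (Y=3, W=1, X=1, Z=1) weight 1/18
Group by Y:
  weight(Y=2) = 1/9
  weight(Y=3) = 1/6
Total weight = 1/9 + 1/6 = 5/18
P(Y=2 | obs) = 1/9 / 5/18 = 2/5
P(Y=3 | obs) = 1/6 / 5/18 = 3/5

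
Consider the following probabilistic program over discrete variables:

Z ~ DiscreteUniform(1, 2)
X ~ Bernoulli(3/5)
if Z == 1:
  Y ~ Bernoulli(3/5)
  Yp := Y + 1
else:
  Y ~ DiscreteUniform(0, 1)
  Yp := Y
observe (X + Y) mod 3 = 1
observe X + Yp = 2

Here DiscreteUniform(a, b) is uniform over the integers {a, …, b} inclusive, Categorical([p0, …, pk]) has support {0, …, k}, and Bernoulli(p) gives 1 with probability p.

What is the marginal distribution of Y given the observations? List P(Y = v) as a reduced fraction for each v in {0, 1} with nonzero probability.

P(Y=0) = 1/2, P(Y=1) = 1/2

Enumerate traces; 2 have nonzero weight after conditioning:
  (Z=1, X=0, Y=1) weight 3/25
  (Z=1, X=1, Y=0) weight 3/25
Group by Y:
  weight(Y=0) = 3/25
  weight(Y=1) = 3/25
Total weight = 3/25 + 3/25 = 6/25
P(Y=0 | obs) = 3/25 / 6/25 = 1/2
P(Y=1 | obs) = 3/25 / 6/25 = 1/2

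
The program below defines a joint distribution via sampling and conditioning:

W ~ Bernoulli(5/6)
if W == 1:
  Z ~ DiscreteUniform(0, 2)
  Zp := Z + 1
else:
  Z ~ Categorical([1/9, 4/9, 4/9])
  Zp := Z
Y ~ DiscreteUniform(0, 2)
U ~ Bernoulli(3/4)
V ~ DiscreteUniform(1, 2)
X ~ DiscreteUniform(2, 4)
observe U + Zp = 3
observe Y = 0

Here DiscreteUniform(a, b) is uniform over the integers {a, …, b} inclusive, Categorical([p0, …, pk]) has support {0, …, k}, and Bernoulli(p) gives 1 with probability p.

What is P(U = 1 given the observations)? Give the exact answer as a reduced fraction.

Enumerate traces; 18 have nonzero weight after conditioning:
  (W=0, Z=2, Y=0, U=1, V=1, X=2) weight 1/324
  (W=0, Z=2, Y=0, U=1, V=1, X=3) weight 1/324
  (W=0, Z=2, Y=0, U=1, V=1, X=4) weight 1/324
  (W=0, Z=2, Y=0, U=1, V=2, X=2) weight 1/324
  (W=0, Z=2, Y=0, U=1, V=2, X=3) weight 1/324
  (W=0, Z=2, Y=0, U=1, V=2, X=4) weight 1/324
  (W=1, Z=1, Y=0, U=1, V=1, X=2) weight 5/432
  (W=1, Z=1, Y=0, U=1, V=1, X=3) weight 5/432
  (W=1, Z=2, Y=0, U=0, V=1, X=2) weight 5/1296
  … 9 more
Group by U:
  weight(U=0) = 5/216
  weight(U=1) = 19/216
Total weight = 5/216 + 19/216 = 1/9
P(U=0 | obs) = 5/216 / 1/9 = 5/24
P(U=1 | obs) = 19/216 / 1/9 = 19/24

P(U = 1 | obs) = 19/24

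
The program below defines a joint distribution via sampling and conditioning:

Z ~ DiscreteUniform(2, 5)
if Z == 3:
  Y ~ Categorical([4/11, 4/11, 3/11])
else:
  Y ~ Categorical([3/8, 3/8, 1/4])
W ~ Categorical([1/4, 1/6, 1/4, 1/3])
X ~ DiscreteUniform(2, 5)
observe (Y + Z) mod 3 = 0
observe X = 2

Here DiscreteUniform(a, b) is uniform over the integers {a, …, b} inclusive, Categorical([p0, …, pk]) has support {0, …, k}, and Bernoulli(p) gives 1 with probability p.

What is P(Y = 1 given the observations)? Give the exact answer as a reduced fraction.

P(Y = 1 | obs) = 11/20

Enumerate traces; 16 have nonzero weight after conditioning:
  (Z=2, Y=1, W=0, X=2) weight 3/512
  (Z=2, Y=1, W=1, X=2) weight 1/256
  (Z=2, Y=1, W=2, X=2) weight 3/512
  (Z=2, Y=1, W=3, X=2) weight 1/128
  (Z=3, Y=0, W=0, X=2) weight 1/176
  (Z=3, Y=0, W=1, X=2) weight 1/264
  (Z=3, Y=0, W=2, X=2) weight 1/176
  (Z=3, Y=0, W=3, X=2) weight 1/132
  (Z=4, Y=2, W=0, X=2) weight 1/256
  … 7 more
Group by Y:
  weight(Y=0) = 1/44
  weight(Y=1) = 3/64
  weight(Y=2) = 1/64
Total weight = 1/44 + 3/64 + 1/64 = 15/176
P(Y=0 | obs) = 1/44 / 15/176 = 4/15
P(Y=1 | obs) = 3/64 / 15/176 = 11/20
P(Y=2 | obs) = 1/64 / 15/176 = 11/60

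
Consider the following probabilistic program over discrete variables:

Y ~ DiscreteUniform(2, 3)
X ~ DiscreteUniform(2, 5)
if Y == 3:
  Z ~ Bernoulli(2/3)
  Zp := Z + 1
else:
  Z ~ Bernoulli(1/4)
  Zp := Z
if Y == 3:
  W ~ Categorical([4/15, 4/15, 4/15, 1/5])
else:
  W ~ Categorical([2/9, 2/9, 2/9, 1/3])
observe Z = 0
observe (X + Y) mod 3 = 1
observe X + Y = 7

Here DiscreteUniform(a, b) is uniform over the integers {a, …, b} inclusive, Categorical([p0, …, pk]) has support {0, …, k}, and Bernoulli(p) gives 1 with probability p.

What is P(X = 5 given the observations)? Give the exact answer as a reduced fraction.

Enumerate traces; 8 have nonzero weight after conditioning:
  (Y=2, X=5, Z=0, W=0) weight 1/48
  (Y=2, X=5, Z=0, W=1) weight 1/48
  (Y=2, X=5, Z=0, W=2) weight 1/48
  (Y=2, X=5, Z=0, W=3) weight 1/32
  (Y=3, X=4, Z=0, W=0) weight 1/90
  (Y=3, X=4, Z=0, W=1) weight 1/90
  (Y=3, X=4, Z=0, W=2) weight 1/90
  (Y=3, X=4, Z=0, W=3) weight 1/120
Group by X:
  weight(X=4) = 1/24
  weight(X=5) = 3/32
Total weight = 1/24 + 3/32 = 13/96
P(X=4 | obs) = 1/24 / 13/96 = 4/13
P(X=5 | obs) = 3/32 / 13/96 = 9/13

P(X = 5 | obs) = 9/13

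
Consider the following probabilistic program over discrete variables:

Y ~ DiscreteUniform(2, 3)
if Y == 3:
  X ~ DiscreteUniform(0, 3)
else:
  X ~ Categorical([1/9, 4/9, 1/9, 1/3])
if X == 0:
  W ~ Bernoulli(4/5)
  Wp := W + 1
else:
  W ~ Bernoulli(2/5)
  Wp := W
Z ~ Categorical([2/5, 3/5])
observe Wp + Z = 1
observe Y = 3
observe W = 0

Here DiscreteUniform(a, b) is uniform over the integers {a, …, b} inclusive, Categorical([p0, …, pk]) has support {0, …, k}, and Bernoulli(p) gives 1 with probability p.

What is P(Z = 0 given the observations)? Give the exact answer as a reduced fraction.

Enumerate traces; 4 have nonzero weight after conditioning:
  (Y=3, X=0, W=0, Z=0) weight 1/100
  (Y=3, X=1, W=0, Z=1) weight 9/200
  (Y=3, X=2, W=0, Z=1) weight 9/200
  (Y=3, X=3, W=0, Z=1) weight 9/200
Group by Z:
  weight(Z=0) = 1/100
  weight(Z=1) = 27/200
Total weight = 1/100 + 27/200 = 29/200
P(Z=0 | obs) = 1/100 / 29/200 = 2/29
P(Z=1 | obs) = 27/200 / 29/200 = 27/29

P(Z = 0 | obs) = 2/29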